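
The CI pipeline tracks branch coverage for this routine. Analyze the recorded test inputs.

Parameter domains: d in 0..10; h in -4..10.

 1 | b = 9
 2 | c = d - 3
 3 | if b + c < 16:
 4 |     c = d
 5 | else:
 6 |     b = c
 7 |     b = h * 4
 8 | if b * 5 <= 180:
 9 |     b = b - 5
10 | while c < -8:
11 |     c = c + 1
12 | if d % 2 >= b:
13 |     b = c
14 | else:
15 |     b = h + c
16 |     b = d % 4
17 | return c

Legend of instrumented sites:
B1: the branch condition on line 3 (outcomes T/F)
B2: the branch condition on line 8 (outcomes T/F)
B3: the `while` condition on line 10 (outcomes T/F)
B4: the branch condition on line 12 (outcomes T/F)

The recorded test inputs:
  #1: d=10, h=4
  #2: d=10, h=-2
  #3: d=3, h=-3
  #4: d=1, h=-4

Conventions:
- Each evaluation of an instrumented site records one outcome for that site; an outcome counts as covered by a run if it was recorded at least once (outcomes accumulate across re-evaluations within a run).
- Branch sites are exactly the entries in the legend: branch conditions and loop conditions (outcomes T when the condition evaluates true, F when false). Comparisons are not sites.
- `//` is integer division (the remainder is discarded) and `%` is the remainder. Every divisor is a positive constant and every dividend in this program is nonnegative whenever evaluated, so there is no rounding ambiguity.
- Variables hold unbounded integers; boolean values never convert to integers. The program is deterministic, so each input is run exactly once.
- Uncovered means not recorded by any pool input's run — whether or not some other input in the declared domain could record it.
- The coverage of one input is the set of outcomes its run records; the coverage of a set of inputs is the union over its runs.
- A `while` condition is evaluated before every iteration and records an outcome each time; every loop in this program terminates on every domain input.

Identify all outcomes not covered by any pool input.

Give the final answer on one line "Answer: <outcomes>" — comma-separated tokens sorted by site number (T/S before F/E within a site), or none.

input #1 (d=10, h=4): covers B1=F, B2=T, B3=F, B4=F
input #2 (d=10, h=-2): covers B1=F, B2=T, B3=F, B4=T
input #3 (d=3, h=-3): covers B1=T, B2=T, B3=F, B4=F
input #4 (d=1, h=-4): covers B1=T, B2=T, B3=F, B4=F
union over the pool: B1=T, B1=F, B2=T, B3=F, B4=T, B4=F
uncovered (2 of 8): B2=F, B3=T

Answer: B2=F, B3=T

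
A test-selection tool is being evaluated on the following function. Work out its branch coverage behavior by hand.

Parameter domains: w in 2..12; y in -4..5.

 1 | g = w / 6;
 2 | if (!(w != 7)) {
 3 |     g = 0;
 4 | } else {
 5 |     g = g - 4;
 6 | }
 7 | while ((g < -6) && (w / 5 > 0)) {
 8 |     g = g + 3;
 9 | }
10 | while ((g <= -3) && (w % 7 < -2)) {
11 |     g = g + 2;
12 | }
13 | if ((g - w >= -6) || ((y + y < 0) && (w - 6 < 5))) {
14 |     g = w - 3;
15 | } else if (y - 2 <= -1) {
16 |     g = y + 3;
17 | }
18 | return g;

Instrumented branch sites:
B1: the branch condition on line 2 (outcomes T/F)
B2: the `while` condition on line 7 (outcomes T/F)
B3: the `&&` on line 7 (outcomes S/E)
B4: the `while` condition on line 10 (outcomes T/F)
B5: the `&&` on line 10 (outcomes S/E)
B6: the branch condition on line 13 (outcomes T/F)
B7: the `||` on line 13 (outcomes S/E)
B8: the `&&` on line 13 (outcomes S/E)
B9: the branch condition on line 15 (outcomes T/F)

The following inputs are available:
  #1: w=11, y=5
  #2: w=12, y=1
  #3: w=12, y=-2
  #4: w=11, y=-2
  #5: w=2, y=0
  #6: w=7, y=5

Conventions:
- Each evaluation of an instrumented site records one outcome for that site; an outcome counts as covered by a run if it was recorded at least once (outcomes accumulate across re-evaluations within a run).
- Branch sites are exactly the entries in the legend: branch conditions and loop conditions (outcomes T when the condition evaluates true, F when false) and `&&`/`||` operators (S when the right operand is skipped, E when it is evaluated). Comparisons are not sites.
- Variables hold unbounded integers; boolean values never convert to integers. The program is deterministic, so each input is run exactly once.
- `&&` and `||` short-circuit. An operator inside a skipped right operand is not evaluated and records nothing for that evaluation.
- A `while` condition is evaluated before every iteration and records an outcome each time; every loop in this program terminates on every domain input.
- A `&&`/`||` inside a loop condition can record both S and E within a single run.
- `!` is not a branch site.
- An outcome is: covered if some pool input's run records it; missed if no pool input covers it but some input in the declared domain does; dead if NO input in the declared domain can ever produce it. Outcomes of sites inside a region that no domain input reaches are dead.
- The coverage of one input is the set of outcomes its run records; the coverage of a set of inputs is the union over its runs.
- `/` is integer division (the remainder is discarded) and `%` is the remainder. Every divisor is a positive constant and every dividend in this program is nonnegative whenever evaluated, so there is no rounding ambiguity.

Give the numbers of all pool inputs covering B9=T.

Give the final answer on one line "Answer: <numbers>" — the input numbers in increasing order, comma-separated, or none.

input #1 (w=11, y=5): never hits B9=T
input #2 (w=12, y=1): hits B9=T
input #3 (w=12, y=-2): hits B9=T
input #4 (w=11, y=-2): hits B9=T
input #5 (w=2, y=0): never hits B9=T
input #6 (w=7, y=5): never hits B9=T

Answer: 2, 3, 4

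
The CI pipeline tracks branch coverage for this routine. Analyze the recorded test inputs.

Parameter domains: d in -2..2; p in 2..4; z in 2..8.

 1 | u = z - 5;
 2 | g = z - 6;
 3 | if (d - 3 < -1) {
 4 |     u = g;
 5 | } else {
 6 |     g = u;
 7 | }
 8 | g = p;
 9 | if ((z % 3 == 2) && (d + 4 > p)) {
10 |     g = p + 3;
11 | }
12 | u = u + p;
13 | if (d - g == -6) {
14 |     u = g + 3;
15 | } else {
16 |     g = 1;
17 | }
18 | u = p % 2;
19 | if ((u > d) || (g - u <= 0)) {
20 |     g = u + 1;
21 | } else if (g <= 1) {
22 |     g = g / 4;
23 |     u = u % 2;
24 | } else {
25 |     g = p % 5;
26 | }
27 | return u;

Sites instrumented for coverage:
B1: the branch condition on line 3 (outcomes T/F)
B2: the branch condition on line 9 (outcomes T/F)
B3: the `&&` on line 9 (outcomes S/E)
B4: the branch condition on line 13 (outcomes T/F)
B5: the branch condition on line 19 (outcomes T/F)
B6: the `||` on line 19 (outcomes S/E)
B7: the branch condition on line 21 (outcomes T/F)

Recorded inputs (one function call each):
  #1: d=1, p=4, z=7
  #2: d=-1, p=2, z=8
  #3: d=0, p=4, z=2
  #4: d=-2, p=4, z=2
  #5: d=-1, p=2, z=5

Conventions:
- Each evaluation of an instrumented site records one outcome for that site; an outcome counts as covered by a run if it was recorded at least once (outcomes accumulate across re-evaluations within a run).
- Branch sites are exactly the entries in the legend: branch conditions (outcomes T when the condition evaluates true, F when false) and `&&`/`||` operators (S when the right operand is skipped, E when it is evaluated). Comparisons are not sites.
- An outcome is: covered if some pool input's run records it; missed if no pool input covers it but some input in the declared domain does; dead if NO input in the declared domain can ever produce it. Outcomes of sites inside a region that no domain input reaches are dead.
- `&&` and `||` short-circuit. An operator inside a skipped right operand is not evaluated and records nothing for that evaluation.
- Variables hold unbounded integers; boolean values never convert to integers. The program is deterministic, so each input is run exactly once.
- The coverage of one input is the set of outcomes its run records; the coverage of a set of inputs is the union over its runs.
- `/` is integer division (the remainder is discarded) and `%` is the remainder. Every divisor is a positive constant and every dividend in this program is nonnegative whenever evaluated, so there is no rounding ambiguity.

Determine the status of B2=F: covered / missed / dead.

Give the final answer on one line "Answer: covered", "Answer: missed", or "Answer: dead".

B2=F is recorded by pool input(s) 1, 3, 4 -> covered

Answer: covered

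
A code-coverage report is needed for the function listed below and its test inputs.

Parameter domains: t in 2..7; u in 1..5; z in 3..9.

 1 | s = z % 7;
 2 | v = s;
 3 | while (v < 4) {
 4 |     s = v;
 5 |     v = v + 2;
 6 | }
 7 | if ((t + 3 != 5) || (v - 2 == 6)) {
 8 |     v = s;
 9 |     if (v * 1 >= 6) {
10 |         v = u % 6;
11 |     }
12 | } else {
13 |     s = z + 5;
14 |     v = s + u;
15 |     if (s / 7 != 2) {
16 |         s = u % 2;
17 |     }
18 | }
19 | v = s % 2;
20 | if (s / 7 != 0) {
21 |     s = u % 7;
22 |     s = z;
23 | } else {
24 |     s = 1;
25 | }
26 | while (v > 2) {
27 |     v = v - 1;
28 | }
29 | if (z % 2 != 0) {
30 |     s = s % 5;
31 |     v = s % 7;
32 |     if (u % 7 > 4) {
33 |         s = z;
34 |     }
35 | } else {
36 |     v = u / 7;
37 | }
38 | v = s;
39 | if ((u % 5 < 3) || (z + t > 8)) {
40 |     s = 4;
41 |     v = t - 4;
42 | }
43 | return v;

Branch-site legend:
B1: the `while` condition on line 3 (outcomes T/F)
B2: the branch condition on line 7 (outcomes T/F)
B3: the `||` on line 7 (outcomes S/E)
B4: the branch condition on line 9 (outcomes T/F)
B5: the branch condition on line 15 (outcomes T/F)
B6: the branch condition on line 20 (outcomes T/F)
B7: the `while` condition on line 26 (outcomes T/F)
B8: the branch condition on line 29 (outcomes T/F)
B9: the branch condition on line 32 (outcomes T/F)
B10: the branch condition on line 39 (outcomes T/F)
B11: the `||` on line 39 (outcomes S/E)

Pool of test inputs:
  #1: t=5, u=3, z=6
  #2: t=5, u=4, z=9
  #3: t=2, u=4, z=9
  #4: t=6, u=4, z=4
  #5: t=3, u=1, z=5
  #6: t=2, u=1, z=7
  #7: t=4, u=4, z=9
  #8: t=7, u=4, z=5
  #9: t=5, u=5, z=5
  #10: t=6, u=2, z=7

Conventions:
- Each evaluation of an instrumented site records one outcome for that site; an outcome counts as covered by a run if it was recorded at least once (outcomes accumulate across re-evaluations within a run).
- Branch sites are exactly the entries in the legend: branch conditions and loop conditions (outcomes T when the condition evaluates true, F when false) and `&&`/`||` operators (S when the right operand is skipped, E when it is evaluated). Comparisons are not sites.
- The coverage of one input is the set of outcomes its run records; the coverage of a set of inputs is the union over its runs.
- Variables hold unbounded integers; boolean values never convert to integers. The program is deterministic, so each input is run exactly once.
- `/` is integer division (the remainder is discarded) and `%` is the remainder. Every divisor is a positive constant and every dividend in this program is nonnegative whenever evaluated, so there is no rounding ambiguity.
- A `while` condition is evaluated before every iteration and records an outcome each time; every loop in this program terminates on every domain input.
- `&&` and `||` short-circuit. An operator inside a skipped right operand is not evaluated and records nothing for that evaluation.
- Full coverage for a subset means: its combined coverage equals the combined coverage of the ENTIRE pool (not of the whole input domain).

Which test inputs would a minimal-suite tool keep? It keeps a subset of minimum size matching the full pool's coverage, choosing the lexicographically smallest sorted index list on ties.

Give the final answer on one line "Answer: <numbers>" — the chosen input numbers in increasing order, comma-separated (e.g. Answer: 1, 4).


input #1, t=5, u=3, z=6: events B1->F, B3->S, B2->T, B4->T, B6->F, B7->F, B8->F, B11->E, B10->T; outcomes B1=F, B2=T, B3=S, B4=T, B6=F, B7=F, B8=F, B10=T, B11=E
input #2, t=5, u=4, z=9: events B1->T, B1->F, B3->S, B2->T, B4->F, B6->F, B7->F, B8->T, B9->F, B11->E, B10->T; outcomes B1=T, B1=F, B2=T, B3=S, B4=F, B6=F, B7=F, B8=T, B9=F, B10=T, B11=E
input #3, t=2, u=4, z=9: events B1->T, B1->F, B3->E, B2->F, B5->F, B6->T, B7->F, B8->T, B9->F, B11->E, B10->T; outcomes B1=T, B1=F, B2=F, B3=E, B5=F, B6=T, B7=F, B8=T, B9=F, B10=T, B11=E
input #4, t=6, u=4, z=4: events B1->F, B3->S, B2->T, B4->F, B6->F, B7->F, B8->F, B11->E, B10->T; outcomes B1=F, B2=T, B3=S, B4=F, B6=F, B7=F, B8=F, B10=T, B11=E
input #5, t=3, u=1, z=5: events B1->F, B3->S, B2->T, B4->F, B6->F, B7->F, B8->T, B9->F, B11->S, B10->T; outcomes B1=F, B2=T, B3=S, B4=F, B6=F, B7=F, B8=T, B9=F, B10=T, B11=S
input #6, t=2, u=1, z=7: events B1->T, B1->T, B1->F, B3->E, B2->F, B5->T, B6->F, B7->F, B8->T, B9->F, B11->S, B10->T; outcomes B1=T, B1=F, B2=F, B3=E, B5=T, B6=F, B7=F, B8=T, B9=F, B10=T, B11=S
input #7, t=4, u=4, z=9: events B1->T, B1->F, B3->S, B2->T, B4->F, B6->F, B7->F, B8->T, B9->F, B11->E, B10->T; outcomes B1=T, B1=F, B2=T, B3=S, B4=F, B6=F, B7=F, B8=T, B9=F, B10=T, B11=E
input #8, t=7, u=4, z=5: events B1->F, B3->S, B2->T, B4->F, B6->F, B7->F, B8->T, B9->F, B11->E, B10->T; outcomes B1=F, B2=T, B3=S, B4=F, B6=F, B7=F, B8=T, B9=F, B10=T, B11=E
input #9, t=5, u=5, z=5: events B1->F, B3->S, B2->T, B4->F, B6->F, B7->F, B8->T, B9->T, B11->S, B10->T; outcomes B1=F, B2=T, B3=S, B4=F, B6=F, B7=F, B8=T, B9=T, B10=T, B11=S
input #10, t=6, u=2, z=7: events B1->T, B1->T, B1->F, B3->S, B2->T, B4->F, B6->F, B7->F, B8->T, B9->F, B11->S, B10->T; outcomes B1=T, B1=F, B2=T, B3=S, B4=F, B6=F, B7=F, B8=T, B9=F, B10=T, B11=S
the full pool covers 20 outcomes: B1=T, B1=F, B2=T, B2=F, B3=S, B3=E, B4=T, B4=F, B5=T, B5=F, B6=T, B6=F, B7=F, B8=T, B8=F, B9=T, B9=F, B10=T, B11=S, B11=E
every size-1 subset falls short of the 20 outcomes (best: 11/20)
every size-2 subset falls short of the 20 outcomes (best: 17/20)
every size-3 subset falls short of the 20 outcomes (best: 19/20)
size 4: inputs {1, 3, 6, 9} cover all 20 outcomes, and no lexicographically smaller subset of this size does
Answer: 1, 3, 6, 9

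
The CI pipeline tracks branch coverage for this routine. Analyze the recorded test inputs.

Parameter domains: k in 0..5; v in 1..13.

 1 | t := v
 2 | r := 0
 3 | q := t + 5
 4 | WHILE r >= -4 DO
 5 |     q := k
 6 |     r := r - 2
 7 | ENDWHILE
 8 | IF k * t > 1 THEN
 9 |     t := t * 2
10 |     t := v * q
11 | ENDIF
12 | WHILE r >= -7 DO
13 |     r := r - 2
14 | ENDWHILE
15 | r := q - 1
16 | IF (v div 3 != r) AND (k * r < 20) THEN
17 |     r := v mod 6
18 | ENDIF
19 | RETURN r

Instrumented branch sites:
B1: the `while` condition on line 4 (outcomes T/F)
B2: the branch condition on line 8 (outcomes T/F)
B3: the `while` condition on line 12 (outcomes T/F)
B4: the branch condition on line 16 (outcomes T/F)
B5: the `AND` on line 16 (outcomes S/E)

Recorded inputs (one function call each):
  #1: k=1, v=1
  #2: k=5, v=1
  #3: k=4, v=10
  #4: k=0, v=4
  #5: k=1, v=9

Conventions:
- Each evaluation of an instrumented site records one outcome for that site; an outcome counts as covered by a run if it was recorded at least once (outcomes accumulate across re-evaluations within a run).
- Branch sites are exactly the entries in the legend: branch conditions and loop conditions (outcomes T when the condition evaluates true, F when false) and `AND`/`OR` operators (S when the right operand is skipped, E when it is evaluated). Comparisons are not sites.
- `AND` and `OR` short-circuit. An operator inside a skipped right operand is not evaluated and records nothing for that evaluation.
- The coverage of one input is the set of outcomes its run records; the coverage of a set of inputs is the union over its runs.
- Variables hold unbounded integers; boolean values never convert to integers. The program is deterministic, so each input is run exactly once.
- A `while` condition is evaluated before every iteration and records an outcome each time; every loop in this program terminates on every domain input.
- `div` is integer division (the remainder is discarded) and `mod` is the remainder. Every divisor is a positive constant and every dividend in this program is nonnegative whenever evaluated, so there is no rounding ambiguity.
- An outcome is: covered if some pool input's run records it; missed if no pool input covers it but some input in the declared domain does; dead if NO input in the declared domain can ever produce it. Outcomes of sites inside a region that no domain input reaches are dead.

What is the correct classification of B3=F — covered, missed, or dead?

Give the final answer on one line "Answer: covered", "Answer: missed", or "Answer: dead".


B3=F is recorded by pool input(s) 1, 2, 3, 4, 5 -> covered
Answer: covered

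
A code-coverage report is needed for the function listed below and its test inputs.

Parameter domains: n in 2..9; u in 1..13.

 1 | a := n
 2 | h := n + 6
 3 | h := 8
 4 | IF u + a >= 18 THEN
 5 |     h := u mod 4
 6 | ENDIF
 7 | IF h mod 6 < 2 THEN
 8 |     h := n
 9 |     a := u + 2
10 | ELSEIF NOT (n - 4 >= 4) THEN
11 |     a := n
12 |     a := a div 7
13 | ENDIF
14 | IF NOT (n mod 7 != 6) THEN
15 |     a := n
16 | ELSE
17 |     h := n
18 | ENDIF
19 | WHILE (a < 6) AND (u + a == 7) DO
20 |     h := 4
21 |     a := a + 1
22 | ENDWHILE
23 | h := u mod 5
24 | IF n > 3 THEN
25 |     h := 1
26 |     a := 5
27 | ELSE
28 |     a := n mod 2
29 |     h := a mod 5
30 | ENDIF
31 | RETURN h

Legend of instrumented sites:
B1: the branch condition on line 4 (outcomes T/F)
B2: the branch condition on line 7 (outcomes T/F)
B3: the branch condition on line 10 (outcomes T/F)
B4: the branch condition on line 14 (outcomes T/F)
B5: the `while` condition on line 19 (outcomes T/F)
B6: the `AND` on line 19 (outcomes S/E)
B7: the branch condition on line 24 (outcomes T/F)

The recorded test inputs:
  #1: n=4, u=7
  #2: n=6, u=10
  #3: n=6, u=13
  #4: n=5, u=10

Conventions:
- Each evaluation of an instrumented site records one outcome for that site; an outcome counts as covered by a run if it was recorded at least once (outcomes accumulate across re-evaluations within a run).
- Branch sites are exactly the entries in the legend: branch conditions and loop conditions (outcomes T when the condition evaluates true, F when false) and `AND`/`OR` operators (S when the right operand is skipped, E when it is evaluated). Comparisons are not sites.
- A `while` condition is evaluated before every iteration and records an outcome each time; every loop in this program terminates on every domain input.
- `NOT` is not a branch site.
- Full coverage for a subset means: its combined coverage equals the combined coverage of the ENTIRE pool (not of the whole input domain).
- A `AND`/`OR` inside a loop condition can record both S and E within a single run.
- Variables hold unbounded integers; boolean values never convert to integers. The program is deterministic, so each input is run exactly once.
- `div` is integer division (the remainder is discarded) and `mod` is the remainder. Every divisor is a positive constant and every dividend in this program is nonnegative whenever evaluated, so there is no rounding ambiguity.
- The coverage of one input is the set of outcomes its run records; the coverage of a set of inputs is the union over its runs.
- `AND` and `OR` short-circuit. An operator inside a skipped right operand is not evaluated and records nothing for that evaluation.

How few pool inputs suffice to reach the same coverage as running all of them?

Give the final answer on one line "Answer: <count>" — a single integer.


#1 (n=4, u=7) -> B1->F, B2->F, B3->T, B4->F, B6->E, B5->T, B6->E, B5->F, B7->T; covered: B1=F, B2=F, B3=T, B4=F, B5=T, B5=F, B6=E, B7=T
#2 (n=6, u=10) -> B1->F, B2->F, B3->T, B4->T, B6->S, B5->F, B7->T; covered: B1=F, B2=F, B3=T, B4=T, B5=F, B6=S, B7=T
#3 (n=6, u=13) -> B1->T, B2->T, B4->T, B6->S, B5->F, B7->T; covered: B1=T, B2=T, B4=T, B5=F, B6=S, B7=T
#4 (n=5, u=10) -> B1->F, B2->F, B3->T, B4->F, B6->E, B5->F, B7->T; covered: B1=F, B2=F, B3=T, B4=F, B5=F, B6=E, B7=T
together the pool reaches 12 outcomes: B1=T, B1=F, B2=T, B2=F, B3=T, B4=T, B4=F, B5=T, B5=F, B6=S, B6=E, B7=T
size 1 is not enough: best union over all size-1 subsets is 8/12
the canonical winner is {1, 3}: size 2, full 12-outcome coverage, earliest index list among size-2 covers
Answer: 2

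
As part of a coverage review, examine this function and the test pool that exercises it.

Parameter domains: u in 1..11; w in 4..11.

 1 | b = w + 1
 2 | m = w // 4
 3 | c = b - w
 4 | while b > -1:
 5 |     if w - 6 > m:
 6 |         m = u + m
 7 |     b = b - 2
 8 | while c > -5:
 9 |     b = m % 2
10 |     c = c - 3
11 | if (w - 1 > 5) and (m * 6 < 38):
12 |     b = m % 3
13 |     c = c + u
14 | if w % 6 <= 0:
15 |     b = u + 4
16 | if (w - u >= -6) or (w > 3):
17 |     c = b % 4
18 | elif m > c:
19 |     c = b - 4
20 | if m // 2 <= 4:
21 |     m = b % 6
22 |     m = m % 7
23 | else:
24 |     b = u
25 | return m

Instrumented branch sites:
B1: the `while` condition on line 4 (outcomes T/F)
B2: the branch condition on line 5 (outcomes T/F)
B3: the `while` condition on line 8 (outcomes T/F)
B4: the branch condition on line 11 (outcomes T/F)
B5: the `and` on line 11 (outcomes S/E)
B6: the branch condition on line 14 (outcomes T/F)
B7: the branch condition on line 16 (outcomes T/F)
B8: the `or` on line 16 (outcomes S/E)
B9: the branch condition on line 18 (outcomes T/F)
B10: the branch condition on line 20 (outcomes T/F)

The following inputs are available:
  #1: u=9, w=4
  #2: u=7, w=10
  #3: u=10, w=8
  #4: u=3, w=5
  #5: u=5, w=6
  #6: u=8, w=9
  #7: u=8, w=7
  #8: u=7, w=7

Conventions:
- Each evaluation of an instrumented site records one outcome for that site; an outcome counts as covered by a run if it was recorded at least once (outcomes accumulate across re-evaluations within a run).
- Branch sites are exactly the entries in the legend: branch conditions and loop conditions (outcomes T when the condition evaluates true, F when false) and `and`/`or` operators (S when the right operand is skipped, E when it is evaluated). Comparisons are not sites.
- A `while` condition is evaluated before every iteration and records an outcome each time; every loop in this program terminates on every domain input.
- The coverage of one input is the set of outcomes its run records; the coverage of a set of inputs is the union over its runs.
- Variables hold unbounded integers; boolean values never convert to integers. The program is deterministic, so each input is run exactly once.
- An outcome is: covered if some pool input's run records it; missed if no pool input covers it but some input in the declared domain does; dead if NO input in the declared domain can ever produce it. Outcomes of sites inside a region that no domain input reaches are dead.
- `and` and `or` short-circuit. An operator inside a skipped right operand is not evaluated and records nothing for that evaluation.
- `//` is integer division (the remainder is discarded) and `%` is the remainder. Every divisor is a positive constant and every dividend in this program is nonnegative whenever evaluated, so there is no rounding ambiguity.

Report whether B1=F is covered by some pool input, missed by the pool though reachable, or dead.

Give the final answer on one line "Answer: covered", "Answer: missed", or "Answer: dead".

B1=F is recorded by pool input(s) 1, 2, 3, 4, 5, 6, 7, 8 -> covered

Answer: covered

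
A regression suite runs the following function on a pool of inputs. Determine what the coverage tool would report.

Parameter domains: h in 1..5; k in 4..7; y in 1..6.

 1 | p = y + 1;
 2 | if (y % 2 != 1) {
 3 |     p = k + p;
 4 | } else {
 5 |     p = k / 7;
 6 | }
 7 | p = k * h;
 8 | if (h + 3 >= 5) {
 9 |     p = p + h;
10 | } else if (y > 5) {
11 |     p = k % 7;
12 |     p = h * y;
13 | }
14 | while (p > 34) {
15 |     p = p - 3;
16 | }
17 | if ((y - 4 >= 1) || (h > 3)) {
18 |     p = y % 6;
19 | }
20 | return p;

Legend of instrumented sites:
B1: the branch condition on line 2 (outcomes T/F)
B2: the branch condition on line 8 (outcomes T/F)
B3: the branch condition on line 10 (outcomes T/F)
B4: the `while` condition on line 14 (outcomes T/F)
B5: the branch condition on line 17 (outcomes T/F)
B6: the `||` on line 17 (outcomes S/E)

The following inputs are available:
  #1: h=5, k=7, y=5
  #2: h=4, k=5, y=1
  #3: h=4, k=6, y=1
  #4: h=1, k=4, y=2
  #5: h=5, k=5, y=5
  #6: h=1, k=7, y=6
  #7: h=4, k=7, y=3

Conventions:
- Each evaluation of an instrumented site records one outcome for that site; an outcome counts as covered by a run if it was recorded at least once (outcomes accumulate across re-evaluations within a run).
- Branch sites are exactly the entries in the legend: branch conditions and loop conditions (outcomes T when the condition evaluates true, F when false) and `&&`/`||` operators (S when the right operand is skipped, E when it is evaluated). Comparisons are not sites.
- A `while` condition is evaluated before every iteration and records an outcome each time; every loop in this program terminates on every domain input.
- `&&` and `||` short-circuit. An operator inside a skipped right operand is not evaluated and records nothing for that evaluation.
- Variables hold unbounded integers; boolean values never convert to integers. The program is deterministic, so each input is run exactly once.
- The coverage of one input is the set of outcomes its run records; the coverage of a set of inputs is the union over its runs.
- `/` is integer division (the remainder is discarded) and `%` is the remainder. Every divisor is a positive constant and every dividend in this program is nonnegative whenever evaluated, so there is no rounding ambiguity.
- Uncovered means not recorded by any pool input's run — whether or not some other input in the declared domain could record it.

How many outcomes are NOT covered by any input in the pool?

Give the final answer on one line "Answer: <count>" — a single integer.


input #1 (h=5, k=7, y=5): events B1->F, B2->T, B4->T, B4->T, B4->F, B6->S, B5->T; covers B1=F, B2=T, B4=T, B4=F, B5=T, B6=S
input #2 (h=4, k=5, y=1): events B1->F, B2->T, B4->F, B6->E, B5->T; covers B1=F, B2=T, B4=F, B5=T, B6=E
input #3 (h=4, k=6, y=1): events B1->F, B2->T, B4->F, B6->E, B5->T; covers B1=F, B2=T, B4=F, B5=T, B6=E
input #4 (h=1, k=4, y=2): events B1->T, B2->F, B3->F, B4->F, B6->E, B5->F; covers B1=T, B2=F, B3=F, B4=F, B5=F, B6=E
input #5 (h=5, k=5, y=5): events B1->F, B2->T, B4->F, B6->S, B5->T; covers B1=F, B2=T, B4=F, B5=T, B6=S
input #6 (h=1, k=7, y=6): events B1->T, B2->F, B3->T, B4->F, B6->S, B5->T; covers B1=T, B2=F, B3=T, B4=F, B5=T, B6=S
input #7 (h=4, k=7, y=3): events B1->F, B2->T, B4->F, B6->E, B5->T; covers B1=F, B2=T, B4=F, B5=T, B6=E
union over the pool: B1=T, B1=F, B2=T, B2=F, B3=T, B3=F, B4=T, B4=F, B5=T, B5=F, B6=S, B6=E
uncovered (0 of 12): none
Answer: 0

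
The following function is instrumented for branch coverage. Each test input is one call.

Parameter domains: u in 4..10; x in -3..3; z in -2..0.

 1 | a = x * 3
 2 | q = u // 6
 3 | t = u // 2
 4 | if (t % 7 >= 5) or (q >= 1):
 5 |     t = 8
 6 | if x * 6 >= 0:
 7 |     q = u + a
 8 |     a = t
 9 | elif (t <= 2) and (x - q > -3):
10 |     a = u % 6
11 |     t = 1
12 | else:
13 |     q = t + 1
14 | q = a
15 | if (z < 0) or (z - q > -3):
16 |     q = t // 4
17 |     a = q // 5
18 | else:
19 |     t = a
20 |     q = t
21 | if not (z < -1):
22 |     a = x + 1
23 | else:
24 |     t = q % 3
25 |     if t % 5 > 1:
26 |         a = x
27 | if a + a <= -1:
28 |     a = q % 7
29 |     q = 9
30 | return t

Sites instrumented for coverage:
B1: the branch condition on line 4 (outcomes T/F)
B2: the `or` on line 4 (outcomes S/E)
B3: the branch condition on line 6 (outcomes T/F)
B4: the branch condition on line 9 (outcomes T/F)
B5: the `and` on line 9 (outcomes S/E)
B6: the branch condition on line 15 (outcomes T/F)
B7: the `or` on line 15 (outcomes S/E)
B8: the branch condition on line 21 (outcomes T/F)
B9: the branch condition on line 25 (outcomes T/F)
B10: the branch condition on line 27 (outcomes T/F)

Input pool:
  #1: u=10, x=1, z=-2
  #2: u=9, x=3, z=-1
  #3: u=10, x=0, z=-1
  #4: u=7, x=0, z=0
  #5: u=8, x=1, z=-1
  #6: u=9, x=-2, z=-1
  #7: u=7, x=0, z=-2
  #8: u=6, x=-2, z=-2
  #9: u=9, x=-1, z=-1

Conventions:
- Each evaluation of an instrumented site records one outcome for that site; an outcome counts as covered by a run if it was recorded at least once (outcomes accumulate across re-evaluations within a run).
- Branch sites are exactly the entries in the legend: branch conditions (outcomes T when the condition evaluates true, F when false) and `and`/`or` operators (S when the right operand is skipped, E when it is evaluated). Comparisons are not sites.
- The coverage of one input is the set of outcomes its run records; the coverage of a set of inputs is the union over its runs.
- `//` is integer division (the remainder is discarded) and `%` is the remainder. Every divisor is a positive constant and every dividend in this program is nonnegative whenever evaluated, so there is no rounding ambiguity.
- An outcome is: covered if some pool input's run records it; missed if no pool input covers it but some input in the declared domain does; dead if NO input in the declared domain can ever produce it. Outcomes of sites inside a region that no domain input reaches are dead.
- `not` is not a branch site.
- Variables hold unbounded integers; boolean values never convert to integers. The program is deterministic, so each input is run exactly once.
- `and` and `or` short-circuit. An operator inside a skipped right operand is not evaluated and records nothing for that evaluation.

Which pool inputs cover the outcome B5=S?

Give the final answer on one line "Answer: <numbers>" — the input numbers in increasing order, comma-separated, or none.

input #1 (u=10, x=1, z=-2): does not produce B5=S
input #2 (u=9, x=3, z=-1): does not produce B5=S
input #3 (u=10, x=0, z=-1): does not produce B5=S
input #4 (u=7, x=0, z=0): does not produce B5=S
input #5 (u=8, x=1, z=-1): does not produce B5=S
input #6 (u=9, x=-2, z=-1): produces B5=S
input #7 (u=7, x=0, z=-2): does not produce B5=S
input #8 (u=6, x=-2, z=-2): produces B5=S
input #9 (u=9, x=-1, z=-1): produces B5=S

Answer: 6, 8, 9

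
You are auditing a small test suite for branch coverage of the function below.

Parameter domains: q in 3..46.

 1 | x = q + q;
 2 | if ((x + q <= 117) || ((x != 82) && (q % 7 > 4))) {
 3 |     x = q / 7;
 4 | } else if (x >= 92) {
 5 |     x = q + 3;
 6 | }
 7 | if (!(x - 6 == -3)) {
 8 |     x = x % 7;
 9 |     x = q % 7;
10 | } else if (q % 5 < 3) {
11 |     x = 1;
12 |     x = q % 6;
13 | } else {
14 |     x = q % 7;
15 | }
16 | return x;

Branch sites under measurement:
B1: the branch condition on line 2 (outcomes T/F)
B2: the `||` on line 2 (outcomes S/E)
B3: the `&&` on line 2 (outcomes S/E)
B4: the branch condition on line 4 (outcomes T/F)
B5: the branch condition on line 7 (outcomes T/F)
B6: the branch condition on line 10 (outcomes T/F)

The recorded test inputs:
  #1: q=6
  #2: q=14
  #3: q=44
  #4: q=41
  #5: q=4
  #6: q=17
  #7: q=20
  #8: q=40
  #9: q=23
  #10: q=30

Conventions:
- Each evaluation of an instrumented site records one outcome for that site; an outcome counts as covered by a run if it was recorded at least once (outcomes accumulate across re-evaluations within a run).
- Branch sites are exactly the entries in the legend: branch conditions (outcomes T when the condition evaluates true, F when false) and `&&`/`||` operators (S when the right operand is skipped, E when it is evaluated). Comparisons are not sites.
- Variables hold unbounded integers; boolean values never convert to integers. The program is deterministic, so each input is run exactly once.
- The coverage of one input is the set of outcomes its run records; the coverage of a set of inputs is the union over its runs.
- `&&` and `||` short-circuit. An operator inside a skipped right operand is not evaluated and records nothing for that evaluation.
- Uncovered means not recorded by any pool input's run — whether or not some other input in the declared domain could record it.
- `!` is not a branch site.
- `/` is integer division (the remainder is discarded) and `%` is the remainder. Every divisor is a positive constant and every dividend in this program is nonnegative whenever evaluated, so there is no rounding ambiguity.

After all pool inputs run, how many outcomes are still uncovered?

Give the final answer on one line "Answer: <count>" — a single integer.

run #1 (q=6) runs B2->S, B1->T, B5->T; records B1=T, B2=S, B5=T
run #2 (q=14) runs B2->S, B1->T, B5->T; records B1=T, B2=S, B5=T
run #3 (q=44) runs B2->E, B3->E, B1->F, B4->F, B5->T; records B1=F, B2=E, B3=E, B4=F, B5=T
run #4 (q=41) runs B2->E, B3->S, B1->F, B4->F, B5->T; records B1=F, B2=E, B3=S, B4=F, B5=T
run #5 (q=4) runs B2->S, B1->T, B5->T; records B1=T, B2=S, B5=T
run #6 (q=17) runs B2->S, B1->T, B5->T; records B1=T, B2=S, B5=T
run #7 (q=20) runs B2->S, B1->T, B5->T; records B1=T, B2=S, B5=T
run #8 (q=40) runs B2->E, B3->E, B1->T, B5->T; records B1=T, B2=E, B3=E, B5=T
run #9 (q=23) runs B2->S, B1->T, B5->F, B6->F; records B1=T, B2=S, B5=F, B6=F
run #10 (q=30) runs B2->S, B1->T, B5->T; records B1=T, B2=S, B5=T
union over the pool: B1=T, B1=F, B2=S, B2=E, B3=S, B3=E, B4=F, B5=T, B5=F, B6=F
uncovered (2 of 12): B4=T, B6=T

Answer: 2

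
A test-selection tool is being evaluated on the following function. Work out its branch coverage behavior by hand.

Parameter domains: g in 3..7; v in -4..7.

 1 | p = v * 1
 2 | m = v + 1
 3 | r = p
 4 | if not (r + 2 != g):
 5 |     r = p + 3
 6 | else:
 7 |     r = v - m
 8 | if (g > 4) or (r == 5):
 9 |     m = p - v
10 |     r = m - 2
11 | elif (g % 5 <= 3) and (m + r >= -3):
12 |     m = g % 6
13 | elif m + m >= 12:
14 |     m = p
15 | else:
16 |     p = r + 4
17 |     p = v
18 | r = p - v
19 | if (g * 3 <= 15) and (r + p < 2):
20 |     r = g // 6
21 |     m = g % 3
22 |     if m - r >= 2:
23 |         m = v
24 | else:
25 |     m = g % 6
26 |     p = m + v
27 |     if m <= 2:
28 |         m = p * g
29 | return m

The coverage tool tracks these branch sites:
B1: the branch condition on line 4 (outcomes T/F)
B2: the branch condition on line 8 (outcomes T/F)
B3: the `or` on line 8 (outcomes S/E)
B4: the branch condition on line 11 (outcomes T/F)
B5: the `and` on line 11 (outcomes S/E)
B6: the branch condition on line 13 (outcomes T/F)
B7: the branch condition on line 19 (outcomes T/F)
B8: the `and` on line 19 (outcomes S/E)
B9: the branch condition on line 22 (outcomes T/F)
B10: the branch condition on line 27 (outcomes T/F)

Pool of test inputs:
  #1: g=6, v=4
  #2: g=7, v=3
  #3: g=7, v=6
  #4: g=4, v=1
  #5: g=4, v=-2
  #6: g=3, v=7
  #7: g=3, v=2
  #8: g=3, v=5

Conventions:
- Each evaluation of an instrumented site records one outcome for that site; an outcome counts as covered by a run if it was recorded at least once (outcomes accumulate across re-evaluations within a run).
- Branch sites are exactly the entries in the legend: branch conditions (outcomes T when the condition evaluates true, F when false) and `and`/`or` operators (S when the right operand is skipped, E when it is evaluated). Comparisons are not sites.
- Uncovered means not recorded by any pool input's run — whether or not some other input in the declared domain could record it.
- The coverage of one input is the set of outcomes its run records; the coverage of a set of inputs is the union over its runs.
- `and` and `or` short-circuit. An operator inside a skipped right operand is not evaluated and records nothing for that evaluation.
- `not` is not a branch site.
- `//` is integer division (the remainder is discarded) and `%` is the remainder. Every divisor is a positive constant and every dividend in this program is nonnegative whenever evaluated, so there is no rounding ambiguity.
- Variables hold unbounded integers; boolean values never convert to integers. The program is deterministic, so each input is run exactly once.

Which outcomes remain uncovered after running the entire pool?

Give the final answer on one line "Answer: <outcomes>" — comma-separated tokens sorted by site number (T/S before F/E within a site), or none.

#1 (g=6, v=4) -> covered: B1=T, B2=T, B3=S, B7=F, B8=S, B10=T
#2 (g=7, v=3) -> covered: B1=F, B2=T, B3=S, B7=F, B8=S, B10=T
#3 (g=7, v=6) -> covered: B1=F, B2=T, B3=S, B7=F, B8=S, B10=T
#4 (g=4, v=1) -> covered: B1=F, B2=F, B3=E, B4=F, B5=S, B6=F, B7=T, B8=E, B9=F
#5 (g=4, v=-2) -> covered: B1=F, B2=F, B3=E, B4=F, B5=S, B6=F, B7=T, B8=E, B9=F
#6 (g=3, v=7) -> covered: B1=F, B2=F, B3=E, B4=T, B5=E, B7=F, B8=E, B10=F
#7 (g=3, v=2) -> covered: B1=F, B2=F, B3=E, B4=T, B5=E, B7=F, B8=E, B10=F
#8 (g=3, v=5) -> covered: B1=F, B2=F, B3=E, B4=T, B5=E, B7=F, B8=E, B10=F
union over the pool: B1=T, B1=F, B2=T, B2=F, B3=S, B3=E, B4=T, B4=F, B5=S, B5=E, B6=F, B7=T, B7=F, B8=S, B8=E, B9=F, B10=T, B10=F
uncovered (2 of 20): B6=T, B9=T

Answer: B6=T, B9=T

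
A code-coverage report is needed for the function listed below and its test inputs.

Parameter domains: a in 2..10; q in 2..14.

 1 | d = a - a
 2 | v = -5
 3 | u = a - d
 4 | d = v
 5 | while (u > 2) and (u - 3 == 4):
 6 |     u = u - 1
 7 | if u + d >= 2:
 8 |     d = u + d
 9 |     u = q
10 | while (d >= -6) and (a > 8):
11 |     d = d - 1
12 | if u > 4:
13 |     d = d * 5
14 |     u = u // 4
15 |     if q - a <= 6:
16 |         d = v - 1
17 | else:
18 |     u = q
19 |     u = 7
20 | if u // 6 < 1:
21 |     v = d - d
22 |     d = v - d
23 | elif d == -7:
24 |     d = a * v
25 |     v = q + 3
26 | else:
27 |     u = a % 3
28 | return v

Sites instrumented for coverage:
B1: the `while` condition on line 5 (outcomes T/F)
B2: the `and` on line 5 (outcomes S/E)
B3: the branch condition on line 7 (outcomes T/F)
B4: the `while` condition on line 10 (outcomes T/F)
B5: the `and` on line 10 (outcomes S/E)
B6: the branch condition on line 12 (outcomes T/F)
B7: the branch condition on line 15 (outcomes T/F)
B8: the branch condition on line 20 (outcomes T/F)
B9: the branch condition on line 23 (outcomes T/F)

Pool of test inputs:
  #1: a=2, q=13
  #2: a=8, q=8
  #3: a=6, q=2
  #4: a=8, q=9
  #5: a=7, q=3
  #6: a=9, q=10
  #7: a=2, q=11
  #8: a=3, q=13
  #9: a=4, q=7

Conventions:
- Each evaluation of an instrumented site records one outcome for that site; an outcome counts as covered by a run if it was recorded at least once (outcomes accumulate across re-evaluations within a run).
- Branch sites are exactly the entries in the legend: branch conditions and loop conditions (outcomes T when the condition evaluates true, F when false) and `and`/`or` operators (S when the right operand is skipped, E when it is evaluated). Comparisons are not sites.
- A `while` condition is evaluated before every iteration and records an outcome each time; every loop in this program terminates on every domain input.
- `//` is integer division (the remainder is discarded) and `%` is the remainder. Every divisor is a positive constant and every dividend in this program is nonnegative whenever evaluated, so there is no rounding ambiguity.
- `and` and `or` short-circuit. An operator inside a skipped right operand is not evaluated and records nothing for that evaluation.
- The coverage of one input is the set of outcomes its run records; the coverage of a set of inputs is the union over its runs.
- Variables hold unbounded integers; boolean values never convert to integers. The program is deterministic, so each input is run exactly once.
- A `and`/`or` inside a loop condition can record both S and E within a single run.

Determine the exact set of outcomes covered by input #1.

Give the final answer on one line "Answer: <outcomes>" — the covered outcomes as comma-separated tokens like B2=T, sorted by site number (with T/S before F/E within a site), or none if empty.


Running input #1 (a=2, q=13), event by event:
  B2->S, B1->F, B3->F, B5->E, B4->F, B6->F, B8->F, B9->F
collecting distinct outcomes: B1=F, B2=S, B3=F, B4=F, B5=E, B6=F, B8=F, B9=F
Answer: B1=F, B2=S, B3=F, B4=F, B5=E, B6=F, B8=F, B9=F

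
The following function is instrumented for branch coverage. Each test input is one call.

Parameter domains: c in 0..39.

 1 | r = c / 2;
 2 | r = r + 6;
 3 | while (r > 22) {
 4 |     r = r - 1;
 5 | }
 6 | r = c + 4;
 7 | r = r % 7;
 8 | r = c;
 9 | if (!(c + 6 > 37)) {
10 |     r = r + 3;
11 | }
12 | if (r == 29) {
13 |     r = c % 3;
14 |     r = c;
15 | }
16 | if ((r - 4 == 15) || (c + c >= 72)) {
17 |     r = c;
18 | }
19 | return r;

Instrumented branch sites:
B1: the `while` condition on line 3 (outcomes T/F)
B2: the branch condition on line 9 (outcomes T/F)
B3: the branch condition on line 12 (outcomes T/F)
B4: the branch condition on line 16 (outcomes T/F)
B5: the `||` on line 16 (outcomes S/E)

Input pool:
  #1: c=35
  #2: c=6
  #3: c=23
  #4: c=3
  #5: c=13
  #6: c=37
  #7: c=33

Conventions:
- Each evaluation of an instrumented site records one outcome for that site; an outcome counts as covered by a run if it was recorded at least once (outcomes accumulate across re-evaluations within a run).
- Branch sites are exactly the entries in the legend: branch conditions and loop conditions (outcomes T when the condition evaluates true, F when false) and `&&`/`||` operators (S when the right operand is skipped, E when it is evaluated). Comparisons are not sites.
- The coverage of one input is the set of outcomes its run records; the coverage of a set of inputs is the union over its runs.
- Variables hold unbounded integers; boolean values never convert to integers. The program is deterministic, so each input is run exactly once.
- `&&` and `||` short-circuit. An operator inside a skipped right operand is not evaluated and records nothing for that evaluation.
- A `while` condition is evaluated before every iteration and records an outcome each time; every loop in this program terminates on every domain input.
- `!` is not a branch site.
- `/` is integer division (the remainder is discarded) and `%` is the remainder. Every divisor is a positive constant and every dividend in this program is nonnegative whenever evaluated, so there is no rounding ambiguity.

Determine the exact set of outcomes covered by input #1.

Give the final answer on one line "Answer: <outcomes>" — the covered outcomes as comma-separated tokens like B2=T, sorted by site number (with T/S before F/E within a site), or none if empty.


Running input #1 (c=35), event by event:
  B1->T, B1->F, B2->F, B3->F, B5->E, B4->F
collecting distinct outcomes: B1=T, B1=F, B2=F, B3=F, B4=F, B5=E
Answer: B1=T, B1=F, B2=F, B3=F, B4=F, B5=E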